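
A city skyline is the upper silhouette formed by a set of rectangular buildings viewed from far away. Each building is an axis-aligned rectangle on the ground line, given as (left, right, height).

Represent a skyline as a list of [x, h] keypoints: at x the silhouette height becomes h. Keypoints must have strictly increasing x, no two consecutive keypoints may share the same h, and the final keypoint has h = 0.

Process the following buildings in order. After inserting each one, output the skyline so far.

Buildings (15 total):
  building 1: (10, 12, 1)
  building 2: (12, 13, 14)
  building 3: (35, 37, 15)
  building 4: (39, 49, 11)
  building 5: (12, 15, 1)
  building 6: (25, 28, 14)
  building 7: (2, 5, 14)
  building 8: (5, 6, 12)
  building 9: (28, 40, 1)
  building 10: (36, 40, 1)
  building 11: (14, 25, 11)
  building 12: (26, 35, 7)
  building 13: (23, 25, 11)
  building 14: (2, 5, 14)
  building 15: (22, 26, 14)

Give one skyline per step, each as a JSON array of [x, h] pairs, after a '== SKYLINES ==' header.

== SKYLINES ==
[[10,1],[12,0]]
[[10,1],[12,14],[13,0]]
[[10,1],[12,14],[13,0],[35,15],[37,0]]
[[10,1],[12,14],[13,0],[35,15],[37,0],[39,11],[49,0]]
[[10,1],[12,14],[13,1],[15,0],[35,15],[37,0],[39,11],[49,0]]
[[10,1],[12,14],[13,1],[15,0],[25,14],[28,0],[35,15],[37,0],[39,11],[49,0]]
[[2,14],[5,0],[10,1],[12,14],[13,1],[15,0],[25,14],[28,0],[35,15],[37,0],[39,11],[49,0]]
[[2,14],[5,12],[6,0],[10,1],[12,14],[13,1],[15,0],[25,14],[28,0],[35,15],[37,0],[39,11],[49,0]]
[[2,14],[5,12],[6,0],[10,1],[12,14],[13,1],[15,0],[25,14],[28,1],[35,15],[37,1],[39,11],[49,0]]
[[2,14],[5,12],[6,0],[10,1],[12,14],[13,1],[15,0],[25,14],[28,1],[35,15],[37,1],[39,11],[49,0]]
[[2,14],[5,12],[6,0],[10,1],[12,14],[13,1],[14,11],[25,14],[28,1],[35,15],[37,1],[39,11],[49,0]]
[[2,14],[5,12],[6,0],[10,1],[12,14],[13,1],[14,11],[25,14],[28,7],[35,15],[37,1],[39,11],[49,0]]
[[2,14],[5,12],[6,0],[10,1],[12,14],[13,1],[14,11],[25,14],[28,7],[35,15],[37,1],[39,11],[49,0]]
[[2,14],[5,12],[6,0],[10,1],[12,14],[13,1],[14,11],[25,14],[28,7],[35,15],[37,1],[39,11],[49,0]]
[[2,14],[5,12],[6,0],[10,1],[12,14],[13,1],[14,11],[22,14],[28,7],[35,15],[37,1],[39,11],[49,0]]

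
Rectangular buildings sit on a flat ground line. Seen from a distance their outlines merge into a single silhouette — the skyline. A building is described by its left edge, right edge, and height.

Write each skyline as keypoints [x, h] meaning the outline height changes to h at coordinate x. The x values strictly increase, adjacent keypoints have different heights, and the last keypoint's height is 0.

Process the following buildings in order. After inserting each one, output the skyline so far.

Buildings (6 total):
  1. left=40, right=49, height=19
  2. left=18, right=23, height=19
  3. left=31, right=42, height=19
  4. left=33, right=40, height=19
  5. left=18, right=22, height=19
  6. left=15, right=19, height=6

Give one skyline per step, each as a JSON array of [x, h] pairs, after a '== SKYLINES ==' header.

== SKYLINES ==
[[40,19],[49,0]]
[[18,19],[23,0],[40,19],[49,0]]
[[18,19],[23,0],[31,19],[49,0]]
[[18,19],[23,0],[31,19],[49,0]]
[[18,19],[23,0],[31,19],[49,0]]
[[15,6],[18,19],[23,0],[31,19],[49,0]]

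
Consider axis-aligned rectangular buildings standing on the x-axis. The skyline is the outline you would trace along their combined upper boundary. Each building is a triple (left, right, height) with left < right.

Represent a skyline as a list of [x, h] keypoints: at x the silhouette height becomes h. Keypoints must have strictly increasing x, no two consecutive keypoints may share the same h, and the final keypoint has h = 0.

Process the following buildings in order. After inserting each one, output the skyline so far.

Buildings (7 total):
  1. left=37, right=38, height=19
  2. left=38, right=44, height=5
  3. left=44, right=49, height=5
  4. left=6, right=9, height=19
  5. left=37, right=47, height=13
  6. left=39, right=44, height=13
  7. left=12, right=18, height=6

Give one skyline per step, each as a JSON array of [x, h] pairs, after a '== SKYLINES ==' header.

== SKYLINES ==
[[37,19],[38,0]]
[[37,19],[38,5],[44,0]]
[[37,19],[38,5],[49,0]]
[[6,19],[9,0],[37,19],[38,5],[49,0]]
[[6,19],[9,0],[37,19],[38,13],[47,5],[49,0]]
[[6,19],[9,0],[37,19],[38,13],[47,5],[49,0]]
[[6,19],[9,0],[12,6],[18,0],[37,19],[38,13],[47,5],[49,0]]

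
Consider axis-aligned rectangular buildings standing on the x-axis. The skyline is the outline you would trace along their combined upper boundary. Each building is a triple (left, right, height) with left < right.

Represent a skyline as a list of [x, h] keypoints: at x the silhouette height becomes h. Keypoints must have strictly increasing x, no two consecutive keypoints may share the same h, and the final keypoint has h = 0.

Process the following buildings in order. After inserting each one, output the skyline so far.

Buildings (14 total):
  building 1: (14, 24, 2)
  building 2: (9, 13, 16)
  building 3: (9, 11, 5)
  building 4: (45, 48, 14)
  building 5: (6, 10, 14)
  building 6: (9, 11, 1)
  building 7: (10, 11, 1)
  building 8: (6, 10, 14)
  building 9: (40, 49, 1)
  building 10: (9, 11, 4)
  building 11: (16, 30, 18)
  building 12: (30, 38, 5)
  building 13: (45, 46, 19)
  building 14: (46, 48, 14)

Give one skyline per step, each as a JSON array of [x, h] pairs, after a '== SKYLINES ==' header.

== SKYLINES ==
[[14,2],[24,0]]
[[9,16],[13,0],[14,2],[24,0]]
[[9,16],[13,0],[14,2],[24,0]]
[[9,16],[13,0],[14,2],[24,0],[45,14],[48,0]]
[[6,14],[9,16],[13,0],[14,2],[24,0],[45,14],[48,0]]
[[6,14],[9,16],[13,0],[14,2],[24,0],[45,14],[48,0]]
[[6,14],[9,16],[13,0],[14,2],[24,0],[45,14],[48,0]]
[[6,14],[9,16],[13,0],[14,2],[24,0],[45,14],[48,0]]
[[6,14],[9,16],[13,0],[14,2],[24,0],[40,1],[45,14],[48,1],[49,0]]
[[6,14],[9,16],[13,0],[14,2],[24,0],[40,1],[45,14],[48,1],[49,0]]
[[6,14],[9,16],[13,0],[14,2],[16,18],[30,0],[40,1],[45,14],[48,1],[49,0]]
[[6,14],[9,16],[13,0],[14,2],[16,18],[30,5],[38,0],[40,1],[45,14],[48,1],[49,0]]
[[6,14],[9,16],[13,0],[14,2],[16,18],[30,5],[38,0],[40,1],[45,19],[46,14],[48,1],[49,0]]
[[6,14],[9,16],[13,0],[14,2],[16,18],[30,5],[38,0],[40,1],[45,19],[46,14],[48,1],[49,0]]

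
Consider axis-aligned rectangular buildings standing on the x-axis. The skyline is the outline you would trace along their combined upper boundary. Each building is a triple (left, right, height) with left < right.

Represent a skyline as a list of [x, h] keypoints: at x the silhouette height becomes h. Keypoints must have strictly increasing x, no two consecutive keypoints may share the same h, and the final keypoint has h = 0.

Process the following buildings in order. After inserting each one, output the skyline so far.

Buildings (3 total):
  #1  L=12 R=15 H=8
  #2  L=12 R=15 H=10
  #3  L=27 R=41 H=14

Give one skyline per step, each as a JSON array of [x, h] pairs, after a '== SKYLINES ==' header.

== SKYLINES ==
[[12,8],[15,0]]
[[12,10],[15,0]]
[[12,10],[15,0],[27,14],[41,0]]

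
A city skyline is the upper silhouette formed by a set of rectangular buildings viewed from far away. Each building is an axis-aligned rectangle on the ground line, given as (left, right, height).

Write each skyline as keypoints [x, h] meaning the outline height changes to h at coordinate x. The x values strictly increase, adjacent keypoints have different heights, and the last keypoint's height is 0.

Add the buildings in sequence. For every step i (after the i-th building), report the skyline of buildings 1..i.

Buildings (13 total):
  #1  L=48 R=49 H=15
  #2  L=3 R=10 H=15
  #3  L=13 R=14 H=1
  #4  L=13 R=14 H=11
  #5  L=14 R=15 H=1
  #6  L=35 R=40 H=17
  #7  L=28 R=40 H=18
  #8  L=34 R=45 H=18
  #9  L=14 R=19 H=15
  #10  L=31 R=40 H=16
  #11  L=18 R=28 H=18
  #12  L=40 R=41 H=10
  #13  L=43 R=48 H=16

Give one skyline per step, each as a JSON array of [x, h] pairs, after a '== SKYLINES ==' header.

== SKYLINES ==
[[48,15],[49,0]]
[[3,15],[10,0],[48,15],[49,0]]
[[3,15],[10,0],[13,1],[14,0],[48,15],[49,0]]
[[3,15],[10,0],[13,11],[14,0],[48,15],[49,0]]
[[3,15],[10,0],[13,11],[14,1],[15,0],[48,15],[49,0]]
[[3,15],[10,0],[13,11],[14,1],[15,0],[35,17],[40,0],[48,15],[49,0]]
[[3,15],[10,0],[13,11],[14,1],[15,0],[28,18],[40,0],[48,15],[49,0]]
[[3,15],[10,0],[13,11],[14,1],[15,0],[28,18],[45,0],[48,15],[49,0]]
[[3,15],[10,0],[13,11],[14,15],[19,0],[28,18],[45,0],[48,15],[49,0]]
[[3,15],[10,0],[13,11],[14,15],[19,0],[28,18],[45,0],[48,15],[49,0]]
[[3,15],[10,0],[13,11],[14,15],[18,18],[45,0],[48,15],[49,0]]
[[3,15],[10,0],[13,11],[14,15],[18,18],[45,0],[48,15],[49,0]]
[[3,15],[10,0],[13,11],[14,15],[18,18],[45,16],[48,15],[49,0]]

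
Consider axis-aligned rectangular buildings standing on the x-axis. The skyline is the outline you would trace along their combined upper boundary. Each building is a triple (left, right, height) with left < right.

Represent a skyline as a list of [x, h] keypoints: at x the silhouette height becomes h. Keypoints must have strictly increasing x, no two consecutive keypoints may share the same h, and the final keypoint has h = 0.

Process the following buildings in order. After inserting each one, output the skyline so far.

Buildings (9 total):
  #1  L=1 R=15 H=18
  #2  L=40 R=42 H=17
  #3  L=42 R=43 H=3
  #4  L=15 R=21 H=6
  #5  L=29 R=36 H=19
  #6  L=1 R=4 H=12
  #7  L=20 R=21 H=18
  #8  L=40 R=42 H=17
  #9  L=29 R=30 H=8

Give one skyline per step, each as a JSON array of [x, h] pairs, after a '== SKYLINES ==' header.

== SKYLINES ==
[[1,18],[15,0]]
[[1,18],[15,0],[40,17],[42,0]]
[[1,18],[15,0],[40,17],[42,3],[43,0]]
[[1,18],[15,6],[21,0],[40,17],[42,3],[43,0]]
[[1,18],[15,6],[21,0],[29,19],[36,0],[40,17],[42,3],[43,0]]
[[1,18],[15,6],[21,0],[29,19],[36,0],[40,17],[42,3],[43,0]]
[[1,18],[15,6],[20,18],[21,0],[29,19],[36,0],[40,17],[42,3],[43,0]]
[[1,18],[15,6],[20,18],[21,0],[29,19],[36,0],[40,17],[42,3],[43,0]]
[[1,18],[15,6],[20,18],[21,0],[29,19],[36,0],[40,17],[42,3],[43,0]]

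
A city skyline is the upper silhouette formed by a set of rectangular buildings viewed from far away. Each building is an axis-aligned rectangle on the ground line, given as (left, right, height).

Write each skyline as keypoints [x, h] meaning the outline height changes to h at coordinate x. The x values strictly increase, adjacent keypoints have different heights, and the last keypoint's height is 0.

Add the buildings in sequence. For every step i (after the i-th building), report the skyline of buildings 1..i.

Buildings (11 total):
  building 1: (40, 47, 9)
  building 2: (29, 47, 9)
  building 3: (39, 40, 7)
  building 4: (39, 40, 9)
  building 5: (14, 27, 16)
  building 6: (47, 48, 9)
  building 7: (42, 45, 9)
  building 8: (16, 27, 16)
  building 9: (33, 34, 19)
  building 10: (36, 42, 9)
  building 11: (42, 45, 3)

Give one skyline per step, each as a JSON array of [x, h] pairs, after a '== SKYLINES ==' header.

== SKYLINES ==
[[40,9],[47,0]]
[[29,9],[47,0]]
[[29,9],[47,0]]
[[29,9],[47,0]]
[[14,16],[27,0],[29,9],[47,0]]
[[14,16],[27,0],[29,9],[48,0]]
[[14,16],[27,0],[29,9],[48,0]]
[[14,16],[27,0],[29,9],[48,0]]
[[14,16],[27,0],[29,9],[33,19],[34,9],[48,0]]
[[14,16],[27,0],[29,9],[33,19],[34,9],[48,0]]
[[14,16],[27,0],[29,9],[33,19],[34,9],[48,0]]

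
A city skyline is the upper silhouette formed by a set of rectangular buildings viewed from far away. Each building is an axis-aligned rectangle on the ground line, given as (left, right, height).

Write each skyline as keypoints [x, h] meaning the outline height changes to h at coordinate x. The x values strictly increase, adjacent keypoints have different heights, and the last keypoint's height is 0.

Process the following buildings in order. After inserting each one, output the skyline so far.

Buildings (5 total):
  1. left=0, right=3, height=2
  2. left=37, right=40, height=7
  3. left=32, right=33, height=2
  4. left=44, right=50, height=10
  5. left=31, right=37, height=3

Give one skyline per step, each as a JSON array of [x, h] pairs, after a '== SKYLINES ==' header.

== SKYLINES ==
[[0,2],[3,0]]
[[0,2],[3,0],[37,7],[40,0]]
[[0,2],[3,0],[32,2],[33,0],[37,7],[40,0]]
[[0,2],[3,0],[32,2],[33,0],[37,7],[40,0],[44,10],[50,0]]
[[0,2],[3,0],[31,3],[37,7],[40,0],[44,10],[50,0]]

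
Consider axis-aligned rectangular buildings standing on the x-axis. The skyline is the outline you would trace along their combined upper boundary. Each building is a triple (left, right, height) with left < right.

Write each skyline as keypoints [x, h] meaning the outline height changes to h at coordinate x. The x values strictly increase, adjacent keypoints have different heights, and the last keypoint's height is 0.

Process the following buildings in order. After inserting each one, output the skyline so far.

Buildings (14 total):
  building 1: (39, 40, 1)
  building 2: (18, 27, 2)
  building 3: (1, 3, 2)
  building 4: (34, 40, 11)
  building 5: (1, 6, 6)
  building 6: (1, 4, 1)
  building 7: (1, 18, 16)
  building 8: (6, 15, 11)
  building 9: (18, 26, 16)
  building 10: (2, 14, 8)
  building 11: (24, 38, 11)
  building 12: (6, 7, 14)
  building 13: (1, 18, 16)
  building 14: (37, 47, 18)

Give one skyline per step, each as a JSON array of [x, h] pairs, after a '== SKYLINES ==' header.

== SKYLINES ==
[[39,1],[40,0]]
[[18,2],[27,0],[39,1],[40,0]]
[[1,2],[3,0],[18,2],[27,0],[39,1],[40,0]]
[[1,2],[3,0],[18,2],[27,0],[34,11],[40,0]]
[[1,6],[6,0],[18,2],[27,0],[34,11],[40,0]]
[[1,6],[6,0],[18,2],[27,0],[34,11],[40,0]]
[[1,16],[18,2],[27,0],[34,11],[40,0]]
[[1,16],[18,2],[27,0],[34,11],[40,0]]
[[1,16],[26,2],[27,0],[34,11],[40,0]]
[[1,16],[26,2],[27,0],[34,11],[40,0]]
[[1,16],[26,11],[40,0]]
[[1,16],[26,11],[40,0]]
[[1,16],[26,11],[40,0]]
[[1,16],[26,11],[37,18],[47,0]]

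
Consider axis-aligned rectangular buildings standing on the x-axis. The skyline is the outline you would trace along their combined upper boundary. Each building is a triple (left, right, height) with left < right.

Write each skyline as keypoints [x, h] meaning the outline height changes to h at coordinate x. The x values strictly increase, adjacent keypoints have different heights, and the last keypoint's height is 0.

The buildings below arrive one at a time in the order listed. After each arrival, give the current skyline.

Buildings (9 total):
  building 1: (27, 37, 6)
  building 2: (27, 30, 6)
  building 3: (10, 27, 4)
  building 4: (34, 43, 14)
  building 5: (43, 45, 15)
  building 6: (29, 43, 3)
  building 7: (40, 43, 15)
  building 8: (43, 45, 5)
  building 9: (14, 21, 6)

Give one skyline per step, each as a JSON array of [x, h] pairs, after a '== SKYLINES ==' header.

== SKYLINES ==
[[27,6],[37,0]]
[[27,6],[37,0]]
[[10,4],[27,6],[37,0]]
[[10,4],[27,6],[34,14],[43,0]]
[[10,4],[27,6],[34,14],[43,15],[45,0]]
[[10,4],[27,6],[34,14],[43,15],[45,0]]
[[10,4],[27,6],[34,14],[40,15],[45,0]]
[[10,4],[27,6],[34,14],[40,15],[45,0]]
[[10,4],[14,6],[21,4],[27,6],[34,14],[40,15],[45,0]]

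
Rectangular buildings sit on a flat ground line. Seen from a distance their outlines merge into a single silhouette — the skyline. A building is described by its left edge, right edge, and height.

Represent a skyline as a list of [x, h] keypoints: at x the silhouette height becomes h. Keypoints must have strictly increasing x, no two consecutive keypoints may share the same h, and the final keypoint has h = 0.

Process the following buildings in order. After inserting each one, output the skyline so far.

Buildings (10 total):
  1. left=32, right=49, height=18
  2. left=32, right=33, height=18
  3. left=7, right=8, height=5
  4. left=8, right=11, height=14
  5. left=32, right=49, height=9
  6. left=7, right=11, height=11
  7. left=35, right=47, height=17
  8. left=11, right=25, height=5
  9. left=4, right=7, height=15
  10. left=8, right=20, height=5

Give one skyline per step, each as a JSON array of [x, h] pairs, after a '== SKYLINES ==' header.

== SKYLINES ==
[[32,18],[49,0]]
[[32,18],[49,0]]
[[7,5],[8,0],[32,18],[49,0]]
[[7,5],[8,14],[11,0],[32,18],[49,0]]
[[7,5],[8,14],[11,0],[32,18],[49,0]]
[[7,11],[8,14],[11,0],[32,18],[49,0]]
[[7,11],[8,14],[11,0],[32,18],[49,0]]
[[7,11],[8,14],[11,5],[25,0],[32,18],[49,0]]
[[4,15],[7,11],[8,14],[11,5],[25,0],[32,18],[49,0]]
[[4,15],[7,11],[8,14],[11,5],[25,0],[32,18],[49,0]]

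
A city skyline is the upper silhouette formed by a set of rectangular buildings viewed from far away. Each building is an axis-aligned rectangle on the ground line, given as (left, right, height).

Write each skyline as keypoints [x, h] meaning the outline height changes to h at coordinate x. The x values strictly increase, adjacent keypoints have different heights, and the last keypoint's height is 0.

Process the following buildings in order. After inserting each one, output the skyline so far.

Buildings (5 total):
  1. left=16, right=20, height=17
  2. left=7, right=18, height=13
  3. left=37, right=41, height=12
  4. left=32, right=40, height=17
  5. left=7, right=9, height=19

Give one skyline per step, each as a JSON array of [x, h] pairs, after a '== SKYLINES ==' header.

== SKYLINES ==
[[16,17],[20,0]]
[[7,13],[16,17],[20,0]]
[[7,13],[16,17],[20,0],[37,12],[41,0]]
[[7,13],[16,17],[20,0],[32,17],[40,12],[41,0]]
[[7,19],[9,13],[16,17],[20,0],[32,17],[40,12],[41,0]]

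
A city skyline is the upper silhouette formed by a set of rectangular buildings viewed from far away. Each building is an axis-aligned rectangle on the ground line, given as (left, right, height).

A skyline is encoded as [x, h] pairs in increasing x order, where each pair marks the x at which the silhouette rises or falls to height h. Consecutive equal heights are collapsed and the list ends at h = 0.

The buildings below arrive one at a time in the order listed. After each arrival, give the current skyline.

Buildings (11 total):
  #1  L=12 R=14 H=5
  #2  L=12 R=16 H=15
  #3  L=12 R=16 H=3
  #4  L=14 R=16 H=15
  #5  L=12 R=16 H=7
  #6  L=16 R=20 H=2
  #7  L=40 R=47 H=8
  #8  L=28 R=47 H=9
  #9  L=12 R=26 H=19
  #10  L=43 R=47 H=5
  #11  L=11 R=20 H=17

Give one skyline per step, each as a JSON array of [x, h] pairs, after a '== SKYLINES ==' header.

== SKYLINES ==
[[12,5],[14,0]]
[[12,15],[16,0]]
[[12,15],[16,0]]
[[12,15],[16,0]]
[[12,15],[16,0]]
[[12,15],[16,2],[20,0]]
[[12,15],[16,2],[20,0],[40,8],[47,0]]
[[12,15],[16,2],[20,0],[28,9],[47,0]]
[[12,19],[26,0],[28,9],[47,0]]
[[12,19],[26,0],[28,9],[47,0]]
[[11,17],[12,19],[26,0],[28,9],[47,0]]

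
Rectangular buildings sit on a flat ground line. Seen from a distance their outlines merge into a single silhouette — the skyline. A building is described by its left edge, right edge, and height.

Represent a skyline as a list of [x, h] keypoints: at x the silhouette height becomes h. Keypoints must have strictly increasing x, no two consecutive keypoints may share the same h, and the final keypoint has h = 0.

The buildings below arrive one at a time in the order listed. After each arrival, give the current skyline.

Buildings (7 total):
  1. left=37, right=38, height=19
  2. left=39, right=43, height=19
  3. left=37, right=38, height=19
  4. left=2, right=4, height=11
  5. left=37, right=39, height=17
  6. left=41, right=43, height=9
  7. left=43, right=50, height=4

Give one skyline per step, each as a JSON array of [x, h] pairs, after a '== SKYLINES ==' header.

== SKYLINES ==
[[37,19],[38,0]]
[[37,19],[38,0],[39,19],[43,0]]
[[37,19],[38,0],[39,19],[43,0]]
[[2,11],[4,0],[37,19],[38,0],[39,19],[43,0]]
[[2,11],[4,0],[37,19],[38,17],[39,19],[43,0]]
[[2,11],[4,0],[37,19],[38,17],[39,19],[43,0]]
[[2,11],[4,0],[37,19],[38,17],[39,19],[43,4],[50,0]]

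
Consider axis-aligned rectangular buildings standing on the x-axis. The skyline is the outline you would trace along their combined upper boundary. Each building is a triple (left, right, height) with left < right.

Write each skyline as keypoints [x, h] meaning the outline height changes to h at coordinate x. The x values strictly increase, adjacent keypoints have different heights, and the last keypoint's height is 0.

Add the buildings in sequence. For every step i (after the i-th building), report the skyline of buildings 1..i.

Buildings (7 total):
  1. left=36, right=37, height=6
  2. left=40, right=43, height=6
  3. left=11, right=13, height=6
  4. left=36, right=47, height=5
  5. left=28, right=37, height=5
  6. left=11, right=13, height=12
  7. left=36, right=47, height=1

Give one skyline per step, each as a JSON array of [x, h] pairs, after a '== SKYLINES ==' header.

== SKYLINES ==
[[36,6],[37,0]]
[[36,6],[37,0],[40,6],[43,0]]
[[11,6],[13,0],[36,6],[37,0],[40,6],[43,0]]
[[11,6],[13,0],[36,6],[37,5],[40,6],[43,5],[47,0]]
[[11,6],[13,0],[28,5],[36,6],[37,5],[40,6],[43,5],[47,0]]
[[11,12],[13,0],[28,5],[36,6],[37,5],[40,6],[43,5],[47,0]]
[[11,12],[13,0],[28,5],[36,6],[37,5],[40,6],[43,5],[47,0]]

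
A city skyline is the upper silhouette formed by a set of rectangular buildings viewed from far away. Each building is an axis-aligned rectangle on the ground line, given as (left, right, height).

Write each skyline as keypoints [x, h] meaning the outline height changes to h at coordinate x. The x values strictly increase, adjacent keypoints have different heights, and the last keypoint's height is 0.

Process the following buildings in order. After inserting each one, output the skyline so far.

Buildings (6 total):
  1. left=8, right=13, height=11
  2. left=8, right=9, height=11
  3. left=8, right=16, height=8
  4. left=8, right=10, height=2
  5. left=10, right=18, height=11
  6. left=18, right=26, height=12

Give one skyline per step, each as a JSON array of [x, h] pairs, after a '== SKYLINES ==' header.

== SKYLINES ==
[[8,11],[13,0]]
[[8,11],[13,0]]
[[8,11],[13,8],[16,0]]
[[8,11],[13,8],[16,0]]
[[8,11],[18,0]]
[[8,11],[18,12],[26,0]]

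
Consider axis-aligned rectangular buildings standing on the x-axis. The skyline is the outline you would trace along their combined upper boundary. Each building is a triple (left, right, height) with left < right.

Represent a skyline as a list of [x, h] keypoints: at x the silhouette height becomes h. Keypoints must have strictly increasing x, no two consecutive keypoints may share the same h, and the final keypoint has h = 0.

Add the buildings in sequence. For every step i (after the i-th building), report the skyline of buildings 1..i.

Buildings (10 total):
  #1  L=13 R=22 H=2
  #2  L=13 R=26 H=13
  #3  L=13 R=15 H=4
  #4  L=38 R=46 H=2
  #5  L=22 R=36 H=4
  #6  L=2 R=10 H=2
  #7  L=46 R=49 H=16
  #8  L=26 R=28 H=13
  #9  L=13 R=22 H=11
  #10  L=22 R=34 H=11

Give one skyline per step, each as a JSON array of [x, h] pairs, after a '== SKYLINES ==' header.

== SKYLINES ==
[[13,2],[22,0]]
[[13,13],[26,0]]
[[13,13],[26,0]]
[[13,13],[26,0],[38,2],[46,0]]
[[13,13],[26,4],[36,0],[38,2],[46,0]]
[[2,2],[10,0],[13,13],[26,4],[36,0],[38,2],[46,0]]
[[2,2],[10,0],[13,13],[26,4],[36,0],[38,2],[46,16],[49,0]]
[[2,2],[10,0],[13,13],[28,4],[36,0],[38,2],[46,16],[49,0]]
[[2,2],[10,0],[13,13],[28,4],[36,0],[38,2],[46,16],[49,0]]
[[2,2],[10,0],[13,13],[28,11],[34,4],[36,0],[38,2],[46,16],[49,0]]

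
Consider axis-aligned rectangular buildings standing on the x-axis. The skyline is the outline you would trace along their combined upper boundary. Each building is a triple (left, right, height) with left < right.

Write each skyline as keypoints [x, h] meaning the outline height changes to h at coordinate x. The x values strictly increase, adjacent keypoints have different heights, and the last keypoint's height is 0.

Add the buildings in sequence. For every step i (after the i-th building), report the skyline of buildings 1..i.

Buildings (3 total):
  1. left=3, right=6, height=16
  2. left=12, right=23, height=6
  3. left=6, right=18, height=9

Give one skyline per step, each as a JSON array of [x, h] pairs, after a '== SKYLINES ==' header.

== SKYLINES ==
[[3,16],[6,0]]
[[3,16],[6,0],[12,6],[23,0]]
[[3,16],[6,9],[18,6],[23,0]]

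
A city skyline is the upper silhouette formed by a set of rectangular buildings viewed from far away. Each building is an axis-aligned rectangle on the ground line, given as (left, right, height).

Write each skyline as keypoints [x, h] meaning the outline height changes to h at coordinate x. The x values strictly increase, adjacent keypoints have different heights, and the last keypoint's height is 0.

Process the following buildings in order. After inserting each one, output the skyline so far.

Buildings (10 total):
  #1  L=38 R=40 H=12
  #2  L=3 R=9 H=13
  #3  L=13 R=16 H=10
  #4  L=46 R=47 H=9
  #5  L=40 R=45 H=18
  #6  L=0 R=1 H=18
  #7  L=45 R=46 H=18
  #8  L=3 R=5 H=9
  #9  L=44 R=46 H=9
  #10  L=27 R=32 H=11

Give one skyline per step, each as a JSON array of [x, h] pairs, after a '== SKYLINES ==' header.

== SKYLINES ==
[[38,12],[40,0]]
[[3,13],[9,0],[38,12],[40,0]]
[[3,13],[9,0],[13,10],[16,0],[38,12],[40,0]]
[[3,13],[9,0],[13,10],[16,0],[38,12],[40,0],[46,9],[47,0]]
[[3,13],[9,0],[13,10],[16,0],[38,12],[40,18],[45,0],[46,9],[47,0]]
[[0,18],[1,0],[3,13],[9,0],[13,10],[16,0],[38,12],[40,18],[45,0],[46,9],[47,0]]
[[0,18],[1,0],[3,13],[9,0],[13,10],[16,0],[38,12],[40,18],[46,9],[47,0]]
[[0,18],[1,0],[3,13],[9,0],[13,10],[16,0],[38,12],[40,18],[46,9],[47,0]]
[[0,18],[1,0],[3,13],[9,0],[13,10],[16,0],[38,12],[40,18],[46,9],[47,0]]
[[0,18],[1,0],[3,13],[9,0],[13,10],[16,0],[27,11],[32,0],[38,12],[40,18],[46,9],[47,0]]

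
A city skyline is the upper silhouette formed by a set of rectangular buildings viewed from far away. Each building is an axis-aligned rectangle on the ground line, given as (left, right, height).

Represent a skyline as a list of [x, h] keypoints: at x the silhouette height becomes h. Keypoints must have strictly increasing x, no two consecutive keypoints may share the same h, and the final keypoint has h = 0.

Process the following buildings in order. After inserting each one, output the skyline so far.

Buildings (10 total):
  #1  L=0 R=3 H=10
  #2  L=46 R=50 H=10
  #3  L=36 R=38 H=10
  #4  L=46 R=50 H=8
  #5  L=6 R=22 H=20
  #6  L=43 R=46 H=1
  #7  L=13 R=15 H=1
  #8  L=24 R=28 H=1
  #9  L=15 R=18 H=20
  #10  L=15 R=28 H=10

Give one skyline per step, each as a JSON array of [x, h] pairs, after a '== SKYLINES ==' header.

== SKYLINES ==
[[0,10],[3,0]]
[[0,10],[3,0],[46,10],[50,0]]
[[0,10],[3,0],[36,10],[38,0],[46,10],[50,0]]
[[0,10],[3,0],[36,10],[38,0],[46,10],[50,0]]
[[0,10],[3,0],[6,20],[22,0],[36,10],[38,0],[46,10],[50,0]]
[[0,10],[3,0],[6,20],[22,0],[36,10],[38,0],[43,1],[46,10],[50,0]]
[[0,10],[3,0],[6,20],[22,0],[36,10],[38,0],[43,1],[46,10],[50,0]]
[[0,10],[3,0],[6,20],[22,0],[24,1],[28,0],[36,10],[38,0],[43,1],[46,10],[50,0]]
[[0,10],[3,0],[6,20],[22,0],[24,1],[28,0],[36,10],[38,0],[43,1],[46,10],[50,0]]
[[0,10],[3,0],[6,20],[22,10],[28,0],[36,10],[38,0],[43,1],[46,10],[50,0]]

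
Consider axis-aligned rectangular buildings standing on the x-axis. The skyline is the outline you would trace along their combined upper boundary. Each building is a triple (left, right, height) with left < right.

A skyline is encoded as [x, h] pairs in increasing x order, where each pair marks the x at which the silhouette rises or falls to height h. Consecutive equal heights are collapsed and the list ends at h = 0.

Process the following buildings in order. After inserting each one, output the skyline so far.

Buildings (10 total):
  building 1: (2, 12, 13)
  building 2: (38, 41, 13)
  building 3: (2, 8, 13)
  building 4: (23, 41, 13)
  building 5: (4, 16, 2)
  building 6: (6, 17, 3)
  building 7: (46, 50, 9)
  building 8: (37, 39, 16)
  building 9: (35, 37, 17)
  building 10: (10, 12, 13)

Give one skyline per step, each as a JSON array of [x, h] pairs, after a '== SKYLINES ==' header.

== SKYLINES ==
[[2,13],[12,0]]
[[2,13],[12,0],[38,13],[41,0]]
[[2,13],[12,0],[38,13],[41,0]]
[[2,13],[12,0],[23,13],[41,0]]
[[2,13],[12,2],[16,0],[23,13],[41,0]]
[[2,13],[12,3],[17,0],[23,13],[41,0]]
[[2,13],[12,3],[17,0],[23,13],[41,0],[46,9],[50,0]]
[[2,13],[12,3],[17,0],[23,13],[37,16],[39,13],[41,0],[46,9],[50,0]]
[[2,13],[12,3],[17,0],[23,13],[35,17],[37,16],[39,13],[41,0],[46,9],[50,0]]
[[2,13],[12,3],[17,0],[23,13],[35,17],[37,16],[39,13],[41,0],[46,9],[50,0]]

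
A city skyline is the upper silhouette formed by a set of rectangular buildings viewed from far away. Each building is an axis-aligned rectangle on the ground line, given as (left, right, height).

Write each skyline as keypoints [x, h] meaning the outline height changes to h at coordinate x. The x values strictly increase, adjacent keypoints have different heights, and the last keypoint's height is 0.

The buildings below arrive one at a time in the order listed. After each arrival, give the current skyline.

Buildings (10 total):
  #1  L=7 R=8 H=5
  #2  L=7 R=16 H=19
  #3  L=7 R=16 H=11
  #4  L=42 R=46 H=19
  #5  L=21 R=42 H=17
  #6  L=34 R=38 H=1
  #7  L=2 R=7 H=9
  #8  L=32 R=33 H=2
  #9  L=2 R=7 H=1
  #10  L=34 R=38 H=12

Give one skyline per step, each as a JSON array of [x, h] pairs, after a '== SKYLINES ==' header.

== SKYLINES ==
[[7,5],[8,0]]
[[7,19],[16,0]]
[[7,19],[16,0]]
[[7,19],[16,0],[42,19],[46,0]]
[[7,19],[16,0],[21,17],[42,19],[46,0]]
[[7,19],[16,0],[21,17],[42,19],[46,0]]
[[2,9],[7,19],[16,0],[21,17],[42,19],[46,0]]
[[2,9],[7,19],[16,0],[21,17],[42,19],[46,0]]
[[2,9],[7,19],[16,0],[21,17],[42,19],[46,0]]
[[2,9],[7,19],[16,0],[21,17],[42,19],[46,0]]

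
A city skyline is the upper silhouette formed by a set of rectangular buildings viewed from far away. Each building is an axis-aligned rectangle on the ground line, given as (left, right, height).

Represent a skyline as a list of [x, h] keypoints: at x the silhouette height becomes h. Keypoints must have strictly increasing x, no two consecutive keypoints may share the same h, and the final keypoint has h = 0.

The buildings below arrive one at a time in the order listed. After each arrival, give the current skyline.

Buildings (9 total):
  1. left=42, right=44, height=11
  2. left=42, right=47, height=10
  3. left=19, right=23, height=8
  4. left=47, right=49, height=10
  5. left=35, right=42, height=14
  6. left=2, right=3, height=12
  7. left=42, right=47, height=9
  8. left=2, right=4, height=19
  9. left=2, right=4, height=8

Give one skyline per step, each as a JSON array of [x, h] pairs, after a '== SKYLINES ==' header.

== SKYLINES ==
[[42,11],[44,0]]
[[42,11],[44,10],[47,0]]
[[19,8],[23,0],[42,11],[44,10],[47,0]]
[[19,8],[23,0],[42,11],[44,10],[49,0]]
[[19,8],[23,0],[35,14],[42,11],[44,10],[49,0]]
[[2,12],[3,0],[19,8],[23,0],[35,14],[42,11],[44,10],[49,0]]
[[2,12],[3,0],[19,8],[23,0],[35,14],[42,11],[44,10],[49,0]]
[[2,19],[4,0],[19,8],[23,0],[35,14],[42,11],[44,10],[49,0]]
[[2,19],[4,0],[19,8],[23,0],[35,14],[42,11],[44,10],[49,0]]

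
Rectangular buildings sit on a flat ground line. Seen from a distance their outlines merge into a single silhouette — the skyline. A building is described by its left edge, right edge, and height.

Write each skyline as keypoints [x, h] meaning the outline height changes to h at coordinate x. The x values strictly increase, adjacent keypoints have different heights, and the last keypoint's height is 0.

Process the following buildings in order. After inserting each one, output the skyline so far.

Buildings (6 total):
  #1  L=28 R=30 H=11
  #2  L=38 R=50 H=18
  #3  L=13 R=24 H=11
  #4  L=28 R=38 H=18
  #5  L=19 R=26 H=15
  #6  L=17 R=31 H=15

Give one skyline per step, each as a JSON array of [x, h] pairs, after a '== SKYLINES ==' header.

== SKYLINES ==
[[28,11],[30,0]]
[[28,11],[30,0],[38,18],[50,0]]
[[13,11],[24,0],[28,11],[30,0],[38,18],[50,0]]
[[13,11],[24,0],[28,18],[50,0]]
[[13,11],[19,15],[26,0],[28,18],[50,0]]
[[13,11],[17,15],[28,18],[50,0]]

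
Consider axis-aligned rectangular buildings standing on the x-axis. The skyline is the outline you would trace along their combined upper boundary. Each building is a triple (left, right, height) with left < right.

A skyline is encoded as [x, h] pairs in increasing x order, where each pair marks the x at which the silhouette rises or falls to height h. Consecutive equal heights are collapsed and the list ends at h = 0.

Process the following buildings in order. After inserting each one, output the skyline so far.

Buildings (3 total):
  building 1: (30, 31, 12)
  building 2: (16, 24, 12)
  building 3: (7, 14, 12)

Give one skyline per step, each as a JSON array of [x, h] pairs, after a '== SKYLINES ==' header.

== SKYLINES ==
[[30,12],[31,0]]
[[16,12],[24,0],[30,12],[31,0]]
[[7,12],[14,0],[16,12],[24,0],[30,12],[31,0]]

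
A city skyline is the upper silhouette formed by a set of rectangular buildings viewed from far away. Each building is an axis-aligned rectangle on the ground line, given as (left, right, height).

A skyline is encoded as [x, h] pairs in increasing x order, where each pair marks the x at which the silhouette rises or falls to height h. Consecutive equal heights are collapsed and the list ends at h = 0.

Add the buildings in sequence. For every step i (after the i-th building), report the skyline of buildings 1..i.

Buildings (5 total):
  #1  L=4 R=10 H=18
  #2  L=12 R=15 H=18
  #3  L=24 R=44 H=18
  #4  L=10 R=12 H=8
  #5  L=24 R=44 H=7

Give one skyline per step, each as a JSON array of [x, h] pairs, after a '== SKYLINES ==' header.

== SKYLINES ==
[[4,18],[10,0]]
[[4,18],[10,0],[12,18],[15,0]]
[[4,18],[10,0],[12,18],[15,0],[24,18],[44,0]]
[[4,18],[10,8],[12,18],[15,0],[24,18],[44,0]]
[[4,18],[10,8],[12,18],[15,0],[24,18],[44,0]]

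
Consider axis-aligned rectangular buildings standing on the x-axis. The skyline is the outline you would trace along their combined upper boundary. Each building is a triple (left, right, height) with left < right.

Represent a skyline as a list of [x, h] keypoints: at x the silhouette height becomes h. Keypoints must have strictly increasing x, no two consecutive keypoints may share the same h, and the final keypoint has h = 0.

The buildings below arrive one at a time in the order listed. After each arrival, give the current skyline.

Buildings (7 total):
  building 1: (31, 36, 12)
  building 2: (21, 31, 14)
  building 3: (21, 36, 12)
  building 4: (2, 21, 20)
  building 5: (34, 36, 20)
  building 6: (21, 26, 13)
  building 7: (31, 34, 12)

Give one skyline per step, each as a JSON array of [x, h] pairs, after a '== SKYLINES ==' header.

== SKYLINES ==
[[31,12],[36,0]]
[[21,14],[31,12],[36,0]]
[[21,14],[31,12],[36,0]]
[[2,20],[21,14],[31,12],[36,0]]
[[2,20],[21,14],[31,12],[34,20],[36,0]]
[[2,20],[21,14],[31,12],[34,20],[36,0]]
[[2,20],[21,14],[31,12],[34,20],[36,0]]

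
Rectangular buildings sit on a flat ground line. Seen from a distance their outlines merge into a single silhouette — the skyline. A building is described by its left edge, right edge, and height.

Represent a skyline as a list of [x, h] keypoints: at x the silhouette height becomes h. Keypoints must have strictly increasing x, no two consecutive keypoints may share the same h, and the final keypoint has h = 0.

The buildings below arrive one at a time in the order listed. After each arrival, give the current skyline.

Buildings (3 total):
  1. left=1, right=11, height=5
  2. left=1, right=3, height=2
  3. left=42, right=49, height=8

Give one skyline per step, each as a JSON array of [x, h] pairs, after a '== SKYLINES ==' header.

== SKYLINES ==
[[1,5],[11,0]]
[[1,5],[11,0]]
[[1,5],[11,0],[42,8],[49,0]]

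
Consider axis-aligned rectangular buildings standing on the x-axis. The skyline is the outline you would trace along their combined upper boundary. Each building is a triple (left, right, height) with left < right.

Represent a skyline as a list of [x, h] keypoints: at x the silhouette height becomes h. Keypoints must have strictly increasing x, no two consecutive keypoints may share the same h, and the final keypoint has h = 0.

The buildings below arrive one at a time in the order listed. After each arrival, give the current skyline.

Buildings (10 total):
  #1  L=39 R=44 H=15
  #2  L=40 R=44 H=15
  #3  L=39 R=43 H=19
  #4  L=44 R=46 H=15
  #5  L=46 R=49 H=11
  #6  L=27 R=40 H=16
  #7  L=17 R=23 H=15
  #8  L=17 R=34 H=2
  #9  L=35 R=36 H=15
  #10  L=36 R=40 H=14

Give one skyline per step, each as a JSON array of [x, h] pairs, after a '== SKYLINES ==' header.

== SKYLINES ==
[[39,15],[44,0]]
[[39,15],[44,0]]
[[39,19],[43,15],[44,0]]
[[39,19],[43,15],[46,0]]
[[39,19],[43,15],[46,11],[49,0]]
[[27,16],[39,19],[43,15],[46,11],[49,0]]
[[17,15],[23,0],[27,16],[39,19],[43,15],[46,11],[49,0]]
[[17,15],[23,2],[27,16],[39,19],[43,15],[46,11],[49,0]]
[[17,15],[23,2],[27,16],[39,19],[43,15],[46,11],[49,0]]
[[17,15],[23,2],[27,16],[39,19],[43,15],[46,11],[49,0]]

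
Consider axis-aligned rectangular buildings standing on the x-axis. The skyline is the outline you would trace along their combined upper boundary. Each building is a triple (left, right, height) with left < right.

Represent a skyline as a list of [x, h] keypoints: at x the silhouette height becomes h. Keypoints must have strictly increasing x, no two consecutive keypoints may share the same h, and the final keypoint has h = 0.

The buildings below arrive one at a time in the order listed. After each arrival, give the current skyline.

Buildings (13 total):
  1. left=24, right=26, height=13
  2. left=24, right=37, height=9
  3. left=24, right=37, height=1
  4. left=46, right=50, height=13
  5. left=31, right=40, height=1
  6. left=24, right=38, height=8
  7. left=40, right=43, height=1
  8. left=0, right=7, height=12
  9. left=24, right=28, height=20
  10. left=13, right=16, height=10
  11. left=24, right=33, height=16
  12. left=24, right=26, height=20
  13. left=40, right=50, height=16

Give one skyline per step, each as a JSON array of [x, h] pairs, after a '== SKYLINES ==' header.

== SKYLINES ==
[[24,13],[26,0]]
[[24,13],[26,9],[37,0]]
[[24,13],[26,9],[37,0]]
[[24,13],[26,9],[37,0],[46,13],[50,0]]
[[24,13],[26,9],[37,1],[40,0],[46,13],[50,0]]
[[24,13],[26,9],[37,8],[38,1],[40,0],[46,13],[50,0]]
[[24,13],[26,9],[37,8],[38,1],[43,0],[46,13],[50,0]]
[[0,12],[7,0],[24,13],[26,9],[37,8],[38,1],[43,0],[46,13],[50,0]]
[[0,12],[7,0],[24,20],[28,9],[37,8],[38,1],[43,0],[46,13],[50,0]]
[[0,12],[7,0],[13,10],[16,0],[24,20],[28,9],[37,8],[38,1],[43,0],[46,13],[50,0]]
[[0,12],[7,0],[13,10],[16,0],[24,20],[28,16],[33,9],[37,8],[38,1],[43,0],[46,13],[50,0]]
[[0,12],[7,0],[13,10],[16,0],[24,20],[28,16],[33,9],[37,8],[38,1],[43,0],[46,13],[50,0]]
[[0,12],[7,0],[13,10],[16,0],[24,20],[28,16],[33,9],[37,8],[38,1],[40,16],[50,0]]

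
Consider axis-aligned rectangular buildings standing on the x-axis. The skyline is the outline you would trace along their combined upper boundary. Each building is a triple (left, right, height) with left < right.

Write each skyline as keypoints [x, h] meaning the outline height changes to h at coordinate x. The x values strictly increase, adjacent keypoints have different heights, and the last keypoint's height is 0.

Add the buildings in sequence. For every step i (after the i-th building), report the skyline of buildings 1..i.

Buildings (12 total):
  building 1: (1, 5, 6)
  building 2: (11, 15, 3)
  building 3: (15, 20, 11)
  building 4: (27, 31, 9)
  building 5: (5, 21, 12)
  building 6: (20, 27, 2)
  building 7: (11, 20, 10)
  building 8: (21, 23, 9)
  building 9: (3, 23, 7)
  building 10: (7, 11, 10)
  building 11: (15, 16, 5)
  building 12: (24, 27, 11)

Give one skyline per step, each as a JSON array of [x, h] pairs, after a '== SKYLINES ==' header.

== SKYLINES ==
[[1,6],[5,0]]
[[1,6],[5,0],[11,3],[15,0]]
[[1,6],[5,0],[11,3],[15,11],[20,0]]
[[1,6],[5,0],[11,3],[15,11],[20,0],[27,9],[31,0]]
[[1,6],[5,12],[21,0],[27,9],[31,0]]
[[1,6],[5,12],[21,2],[27,9],[31,0]]
[[1,6],[5,12],[21,2],[27,9],[31,0]]
[[1,6],[5,12],[21,9],[23,2],[27,9],[31,0]]
[[1,6],[3,7],[5,12],[21,9],[23,2],[27,9],[31,0]]
[[1,6],[3,7],[5,12],[21,9],[23,2],[27,9],[31,0]]
[[1,6],[3,7],[5,12],[21,9],[23,2],[27,9],[31,0]]
[[1,6],[3,7],[5,12],[21,9],[23,2],[24,11],[27,9],[31,0]]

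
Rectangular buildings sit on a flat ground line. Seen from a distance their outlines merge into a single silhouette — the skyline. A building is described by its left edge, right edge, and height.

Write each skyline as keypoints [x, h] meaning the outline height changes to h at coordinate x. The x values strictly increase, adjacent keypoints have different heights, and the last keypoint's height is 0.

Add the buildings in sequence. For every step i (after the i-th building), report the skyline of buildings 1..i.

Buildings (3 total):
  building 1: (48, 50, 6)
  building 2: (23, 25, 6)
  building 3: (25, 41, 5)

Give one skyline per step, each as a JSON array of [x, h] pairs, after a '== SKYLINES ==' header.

== SKYLINES ==
[[48,6],[50,0]]
[[23,6],[25,0],[48,6],[50,0]]
[[23,6],[25,5],[41,0],[48,6],[50,0]]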